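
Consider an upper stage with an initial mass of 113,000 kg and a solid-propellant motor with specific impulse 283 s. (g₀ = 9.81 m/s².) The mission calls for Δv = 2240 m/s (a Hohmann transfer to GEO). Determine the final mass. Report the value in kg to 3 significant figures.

final mass ≈ 50400 kg

v_e = Isp · g₀ = 283 × 9.81 = 2776.2 m/s.
Rocket equation: m₀/m_f = exp(Δv / v_e) = exp(2240 / 2776.2) = exp(0.8068) = 2.2408.
m_f = m₀ / 2.2408 = 113,000 / 2.2408 = 50,428.4 kg.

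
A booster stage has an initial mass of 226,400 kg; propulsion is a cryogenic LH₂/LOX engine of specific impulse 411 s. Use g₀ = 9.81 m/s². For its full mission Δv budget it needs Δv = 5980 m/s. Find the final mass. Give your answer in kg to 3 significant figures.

final mass ≈ 51400 kg

v_e = Isp · g₀ = 411 × 9.81 = 4031.9 m/s.
m₀/m_f = exp(Δv / v_e) = exp(5980 / 4031.9) = exp(1.4832) = 4.4069.
m_f = m₀ / 4.4069 = 226,400 / 4.4069 = 51,374 kg.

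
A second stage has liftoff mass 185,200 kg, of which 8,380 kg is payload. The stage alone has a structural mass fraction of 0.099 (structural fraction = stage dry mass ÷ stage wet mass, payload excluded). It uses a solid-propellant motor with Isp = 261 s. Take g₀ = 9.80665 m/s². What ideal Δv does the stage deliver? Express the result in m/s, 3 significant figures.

Stage wet mass = m₀ − payload = 185,200 − 8,380 = 176,820 kg.
Stage dry mass = ε × stage wet mass = 0.099 × 176,820 = 17,505.2 kg.
Burnout mass m_f = stage dry + payload = 17,505.2 + 8,380 = 25,885.2 kg.
v_e = Isp · g₀ = 261 × 9.80665 = 2559.5 m/s.
By the Tsiolkovsky rocket equation, Δv = v_e · ln(185,200/25,885.2) = 2559.5 × ln(7.155) = 2559.5 × 1.9678 ≈ 5037 m/s.

Δv ≈ 5040 m/s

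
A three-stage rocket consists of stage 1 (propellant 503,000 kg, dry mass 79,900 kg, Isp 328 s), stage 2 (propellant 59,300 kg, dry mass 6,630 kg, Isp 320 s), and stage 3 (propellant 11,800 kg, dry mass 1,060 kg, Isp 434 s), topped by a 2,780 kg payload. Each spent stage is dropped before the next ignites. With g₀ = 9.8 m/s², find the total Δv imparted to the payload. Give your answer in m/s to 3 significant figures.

Δv ≈ 14600 m/s

Ignition mass of stage 1 = 503,000+79,900 + 59,300+6,630 + 11,800+1,060 + 2,780 = 664,470 kg.
Stage 1: m₀ = 664,470 kg, m_f = 664,470 − 503,000 = 161,470 kg; Δv = 328×9.8×ln(4.115) = 3214.4×1.4147 ≈ 4547 m/s.
Stage 2: m₀ = 81,570 kg, m_f = 81,570 − 59,300 = 22,270 kg; Δv = 320×9.8×ln(3.663) = 3136.0×1.2982 ≈ 4071 m/s.
Stage 3: m₀ = 15,640 kg, m_f = 15,640 − 11,800 = 3,840 kg; Δv = 434×9.8×ln(4.073) = 4253.2×1.4044 ≈ 5973 m/s.
Total Δv = 4547 + 4071 + 5973 = 14591 m/s.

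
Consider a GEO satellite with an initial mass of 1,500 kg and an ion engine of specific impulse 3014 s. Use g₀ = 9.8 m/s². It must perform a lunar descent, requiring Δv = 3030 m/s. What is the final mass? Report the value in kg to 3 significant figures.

final mass ≈ 1350 kg

v_e = Isp · g₀ = 3014 × 9.8 = 29537.2 m/s.
By the Tsiolkovsky rocket equation, m₀/m_f = exp(Δv / v_e) = exp(3030 / 29537.2) = exp(0.1026) = 1.1080.
m_f = m₀ / 1.1080 = 1,500 / 1.1080 = 1,353.79 kg.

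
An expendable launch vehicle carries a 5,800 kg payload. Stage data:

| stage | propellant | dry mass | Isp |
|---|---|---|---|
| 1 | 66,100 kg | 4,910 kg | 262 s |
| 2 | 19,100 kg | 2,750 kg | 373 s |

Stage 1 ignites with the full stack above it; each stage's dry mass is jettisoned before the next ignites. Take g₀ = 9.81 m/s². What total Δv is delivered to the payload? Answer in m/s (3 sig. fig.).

Ignition mass of stage 1 = 66,100+4,910 + 19,100+2,750 + 5,800 = 98,660 kg.
Stage 1: m₀ = 98,660 kg, m_f = 98,660 − 66,100 = 32,560 kg; Δv = 262×9.81×ln(3.03) = 2570.2×1.1086 ≈ 2849 m/s.
Stage 2: m₀ = 27,650 kg, m_f = 27,650 − 19,100 = 8,550 kg; Δv = 373×9.81×ln(3.234) = 3659.1×1.1737 ≈ 4295 m/s.
Total Δv = 2849 + 4295 = 7144 m/s.

Δv ≈ 7140 m/s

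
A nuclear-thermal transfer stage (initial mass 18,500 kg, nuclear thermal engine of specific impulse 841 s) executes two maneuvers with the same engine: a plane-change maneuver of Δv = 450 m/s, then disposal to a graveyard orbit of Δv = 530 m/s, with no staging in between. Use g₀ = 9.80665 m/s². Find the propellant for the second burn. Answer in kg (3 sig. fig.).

propellant for the second burn ≈ 1090 kg

v_e = Isp · g₀ = 841 × 9.80665 = 8247.4 m/s.
After the first burn: m = 18500 × exp(−450/8247.4) = 18500 × 0.94690 = 17,517.7 kg.
After the second burn: m = 17,517.7 × exp(−530/8247.4) = 17,517.7 × 0.93776 = 16,427.4 kg.
Second-burn propellant = 17,517.7 − 16,427.4 = 1,090.3 kg.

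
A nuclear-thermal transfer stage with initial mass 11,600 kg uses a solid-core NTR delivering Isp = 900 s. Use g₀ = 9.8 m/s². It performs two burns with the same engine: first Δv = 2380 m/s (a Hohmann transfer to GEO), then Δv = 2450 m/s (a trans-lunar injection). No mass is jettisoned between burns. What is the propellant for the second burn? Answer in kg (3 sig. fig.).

v_e = Isp · g₀ = 900 × 9.8 = 8820.0 m/s.
After the first burn: m = 11600 × exp(−2380/8820.0) = 11600 × 0.76350 = 8,856.6 kg.
After the second burn: m = 8,856.6 × exp(−2450/8820.0) = 8,856.6 × 0.75747 = 6,708.61 kg.
Second-burn propellant = 8,856.6 − 6,708.61 = 2,147.99 kg.

propellant for the second burn ≈ 2150 kg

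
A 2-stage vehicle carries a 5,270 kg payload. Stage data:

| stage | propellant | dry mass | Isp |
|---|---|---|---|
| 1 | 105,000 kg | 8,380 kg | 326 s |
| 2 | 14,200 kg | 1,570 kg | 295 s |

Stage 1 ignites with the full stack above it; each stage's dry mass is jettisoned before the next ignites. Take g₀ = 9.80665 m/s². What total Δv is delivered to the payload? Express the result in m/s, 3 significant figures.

Δv ≈ 8110 m/s

Ignition mass of stage 1 = 105,000+8,380 + 14,200+1,570 + 5,270 = 134,420 kg.
Stage 1: m₀ = 134,420 kg, m_f = 134,420 − 105,000 = 29,420 kg; Δv = 326×9.80665×ln(4.569) = 3197.0×1.5193 ≈ 4857 m/s.
Stage 2: m₀ = 21,040 kg, m_f = 21,040 − 14,200 = 6,840 kg; Δv = 295×9.80665×ln(3.076) = 2893.0×1.1236 ≈ 3251 m/s.
Total Δv = 4857 + 3251 = 8108 m/s.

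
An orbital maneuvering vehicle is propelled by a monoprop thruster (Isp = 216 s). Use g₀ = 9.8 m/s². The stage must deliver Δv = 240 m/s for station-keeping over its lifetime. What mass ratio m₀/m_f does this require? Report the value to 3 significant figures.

v_e = Isp · g₀ = 216 × 9.8 = 2116.8 m/s.
From the ideal rocket equation, m₀/m_f = exp(Δv / v_e) = exp(240 / 2116.8) = exp(0.1134) = 1.1201.

mass ratio ≈ 1.12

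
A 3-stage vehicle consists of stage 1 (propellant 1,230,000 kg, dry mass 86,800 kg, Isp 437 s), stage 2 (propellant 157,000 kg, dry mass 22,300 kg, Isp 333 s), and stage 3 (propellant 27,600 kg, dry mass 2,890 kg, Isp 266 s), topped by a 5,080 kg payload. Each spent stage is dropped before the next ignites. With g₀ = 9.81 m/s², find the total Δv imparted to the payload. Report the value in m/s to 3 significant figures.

Ignition mass of stage 1 = 1,230,000+86,800 + 157,000+22,300 + 27,600+2,890 + 5,080 = 1,531,670 kg.
Stage 1: m₀ = 1,531,670 kg, m_f = 1,531,670 − 1,230,000 = 301,670 kg; Δv = 437×9.81×ln(5.077) = 4287.0×1.6248 ≈ 6965 m/s.
Stage 2: m₀ = 214,870 kg, m_f = 214,870 − 157,000 = 57,870 kg; Δv = 333×9.81×ln(3.713) = 3266.7×1.3118 ≈ 4285 m/s.
Stage 3: m₀ = 35,570 kg, m_f = 35,570 − 27,600 = 7,970 kg; Δv = 266×9.81×ln(4.463) = 2609.5×1.4958 ≈ 3903 m/s.
Total Δv = 6965 + 4285 + 3903 = 15153 m/s.

Δv ≈ 15200 m/s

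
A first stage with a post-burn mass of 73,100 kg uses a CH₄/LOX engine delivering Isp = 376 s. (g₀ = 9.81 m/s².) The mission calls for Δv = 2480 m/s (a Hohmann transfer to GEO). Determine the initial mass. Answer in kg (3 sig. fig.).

v_e = Isp · g₀ = 376 × 9.81 = 3688.6 m/s.
Rocket equation: m₀/m_f = exp(Δv / v_e) = exp(2480 / 3688.6) = exp(0.6723) = 1.9588.
m₀ = m_f × 1.9588 = 73,100 × 1.9588 = 143,188 kg.

initial mass ≈ 143000 kg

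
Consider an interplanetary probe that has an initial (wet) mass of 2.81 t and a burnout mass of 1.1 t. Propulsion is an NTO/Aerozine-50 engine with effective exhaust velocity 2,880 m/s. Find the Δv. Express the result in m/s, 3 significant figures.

Δv ≈ 2700 m/s

From the ideal rocket equation, Δv = v_e · ln(m₀/m_f) = 2880.0 × ln(2.555) = 2880.0 × 0.9379 ≈ 2701.1 m/s.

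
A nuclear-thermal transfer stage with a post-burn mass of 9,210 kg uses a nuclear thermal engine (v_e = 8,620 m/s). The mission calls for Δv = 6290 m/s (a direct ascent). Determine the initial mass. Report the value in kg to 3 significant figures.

Rocket equation: m₀/m_f = exp(Δv / v_e) = exp(6290 / 8620.0) = exp(0.7297) = 2.0745.
m₀ = m_f × 2.0745 = 9,210 × 2.0745 = 19,106.1 kg.

initial mass ≈ 19100 kg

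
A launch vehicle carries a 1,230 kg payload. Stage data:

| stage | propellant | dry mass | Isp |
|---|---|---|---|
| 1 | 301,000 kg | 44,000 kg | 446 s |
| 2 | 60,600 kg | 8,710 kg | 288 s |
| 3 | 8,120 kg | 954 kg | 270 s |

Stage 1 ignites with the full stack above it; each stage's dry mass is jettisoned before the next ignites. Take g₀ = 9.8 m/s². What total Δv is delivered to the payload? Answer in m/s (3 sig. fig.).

Ignition mass of stage 1 = 301,000+44,000 + 60,600+8,710 + 8,120+954 + 1,230 = 424,614 kg.
Stage 1: m₀ = 424,614 kg, m_f = 424,614 − 301,000 = 123,614 kg; Δv = 446×9.8×ln(3.435) = 4370.8×1.2340 ≈ 5394 m/s.
Stage 2: m₀ = 79,614 kg, m_f = 79,614 − 60,600 = 19,014 kg; Δv = 288×9.8×ln(4.187) = 2822.4×1.4320 ≈ 4042 m/s.
Stage 3: m₀ = 10,304 kg, m_f = 10,304 − 8,120 = 2,184 kg; Δv = 270×9.8×ln(4.718) = 2646.0×1.5514 ≈ 4105 m/s.
Total Δv = 5394 + 4042 + 4105 = 13541 m/s.

Δv ≈ 13500 m/s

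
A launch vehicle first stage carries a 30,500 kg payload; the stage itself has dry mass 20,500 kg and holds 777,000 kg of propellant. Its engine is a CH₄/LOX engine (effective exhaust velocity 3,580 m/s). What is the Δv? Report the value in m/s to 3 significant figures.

m₀ = payload + dry + propellant = 30,500 + 20,500 + 777,000 = 828,000 kg.
m_f = payload + dry = 30,500 + 20,500 = 51,000 kg.
Using Δv = v_e ln(m₀/m_f): Δv = v_e · ln(m₀/m_f) = 3580.0 × ln(16.24) = 3580.0 × 2.7872 ≈ 9978.1 m/s.

Δv ≈ 9980 m/s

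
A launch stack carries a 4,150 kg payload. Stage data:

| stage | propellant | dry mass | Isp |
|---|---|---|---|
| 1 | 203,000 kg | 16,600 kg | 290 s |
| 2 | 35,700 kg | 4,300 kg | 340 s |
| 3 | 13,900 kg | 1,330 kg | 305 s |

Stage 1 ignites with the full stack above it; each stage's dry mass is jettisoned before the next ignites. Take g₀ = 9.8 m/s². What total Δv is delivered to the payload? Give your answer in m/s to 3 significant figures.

Ignition mass of stage 1 = 203,000+16,600 + 35,700+4,300 + 13,900+1,330 + 4,150 = 278,980 kg.
Stage 1: m₀ = 278,980 kg, m_f = 278,980 − 203,000 = 75,980 kg; Δv = 290×9.8×ln(3.672) = 2842.0×1.3007 ≈ 3697 m/s.
Stage 2: m₀ = 59,380 kg, m_f = 59,380 − 35,700 = 23,680 kg; Δv = 340×9.8×ln(2.508) = 3332.0×0.9193 ≈ 3063 m/s.
Stage 3: m₀ = 19,380 kg, m_f = 19,380 − 13,900 = 5,480 kg; Δv = 305×9.8×ln(3.536) = 2989.0×1.2631 ≈ 3776 m/s.
Total Δv = 3697 + 3063 + 3776 = 10536 m/s.

Δv ≈ 10500 m/s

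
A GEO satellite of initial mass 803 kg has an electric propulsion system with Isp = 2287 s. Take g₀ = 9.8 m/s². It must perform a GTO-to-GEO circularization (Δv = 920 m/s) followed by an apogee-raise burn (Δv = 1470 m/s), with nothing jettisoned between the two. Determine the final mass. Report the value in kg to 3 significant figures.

final mass ≈ 722 kg

v_e = Isp · g₀ = 2287 × 9.8 = 22412.6 m/s.
After the first burn: m = 803 × exp(−920/22412.6) = 803 × 0.95978 = 770.703 kg.
After the second burn: m = 770.703 × exp(−1470/22412.6) = 770.703 × 0.93652 = 721.779 kg.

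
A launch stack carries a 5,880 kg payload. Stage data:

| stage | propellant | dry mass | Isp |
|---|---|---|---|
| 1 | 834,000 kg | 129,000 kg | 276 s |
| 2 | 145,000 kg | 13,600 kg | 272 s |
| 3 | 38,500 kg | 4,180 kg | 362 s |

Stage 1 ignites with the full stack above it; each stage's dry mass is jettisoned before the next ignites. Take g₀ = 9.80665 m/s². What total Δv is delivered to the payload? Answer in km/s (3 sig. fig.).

Δv ≈ 12.2 km/s

Ignition mass of stage 1 = 834,000+129,000 + 145,000+13,600 + 38,500+4,180 + 5,880 = 1,170,160 kg.
Stage 1: m₀ = 1,170,160 kg, m_f = 1,170,160 − 834,000 = 336,160 kg; Δv = 276×9.80665×ln(3.481) = 2706.6×1.2473 ≈ 3376 m/s.
Stage 2: m₀ = 207,160 kg, m_f = 207,160 − 145,000 = 62,160 kg; Δv = 272×9.80665×ln(3.333) = 2667.4×1.2038 ≈ 3211 m/s.
Stage 3: m₀ = 48,560 kg, m_f = 48,560 − 38,500 = 10,060 kg; Δv = 362×9.80665×ln(4.827) = 3550.0×1.5742 ≈ 5589 m/s.
Total Δv = 3376 + 3211 + 5589 = 12176 m/s.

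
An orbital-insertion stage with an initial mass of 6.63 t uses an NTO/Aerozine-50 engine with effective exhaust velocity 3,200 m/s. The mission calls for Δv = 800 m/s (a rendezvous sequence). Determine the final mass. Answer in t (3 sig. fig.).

final mass ≈ 5.16 t

m₀/m_f = exp(Δv / v_e) = exp(800 / 3200.0) = exp(0.2500) = 1.2840.
m_f = m₀ / 1.2840 = 6.63 / 1.2840 = 5.16355 t.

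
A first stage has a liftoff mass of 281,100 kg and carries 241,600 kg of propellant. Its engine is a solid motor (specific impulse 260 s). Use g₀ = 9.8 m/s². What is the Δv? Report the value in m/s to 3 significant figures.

v_e = Isp · g₀ = 260 × 9.8 = 2548.0 m/s.
m_f = m₀ − m_prop = 281,100 − 241,600 = 39,500 kg.
Δv = v_e · ln(m₀/m_f) = 2548.0 × ln(7.116) = 2548.0 × 1.9624 ≈ 5000.2 m/s.

Δv ≈ 5000 m/s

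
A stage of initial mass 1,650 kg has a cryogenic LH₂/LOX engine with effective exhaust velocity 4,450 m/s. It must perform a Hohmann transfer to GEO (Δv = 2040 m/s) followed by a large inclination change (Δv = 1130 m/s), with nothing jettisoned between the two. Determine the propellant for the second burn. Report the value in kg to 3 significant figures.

After the first burn: m = 1650 × exp(−2040/4450.0) = 1650 × 0.63228 = 1,043.26 kg.
After the second burn: m = 1,043.26 × exp(−1130/4450.0) = 1,043.26 × 0.77574 = 809.299 kg.
Second-burn propellant = 1,043.26 − 809.299 = 233.961 kg.

propellant for the second burn ≈ 234 kg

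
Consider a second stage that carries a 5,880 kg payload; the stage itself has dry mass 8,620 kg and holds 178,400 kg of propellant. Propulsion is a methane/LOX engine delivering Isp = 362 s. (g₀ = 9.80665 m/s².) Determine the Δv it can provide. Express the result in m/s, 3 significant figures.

v_e = Isp · g₀ = 362 × 9.80665 = 3550.0 m/s.
m₀ = payload + dry + propellant = 5,880 + 8,620 + 178,400 = 192,900 kg.
m_f = payload + dry = 5,880 + 8,620 = 14,500 kg.
Rocket equation: Δv = v_e · ln(m₀/m_f) = 3550.0 × ln(13.3) = 3550.0 × 2.5880 ≈ 9187.5 m/s.

Δv ≈ 9190 m/s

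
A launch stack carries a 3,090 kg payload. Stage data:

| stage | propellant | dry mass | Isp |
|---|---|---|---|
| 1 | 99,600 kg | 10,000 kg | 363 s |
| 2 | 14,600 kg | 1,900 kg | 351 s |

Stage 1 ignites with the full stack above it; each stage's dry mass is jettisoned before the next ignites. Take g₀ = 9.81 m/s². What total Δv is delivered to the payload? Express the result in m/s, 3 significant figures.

Ignition mass of stage 1 = 99,600+10,000 + 14,600+1,900 + 3,090 = 129,190 kg.
Stage 1: m₀ = 129,190 kg, m_f = 129,190 − 99,600 = 29,590 kg; Δv = 363×9.81×ln(4.366) = 3561.0×1.4738 ≈ 5248 m/s.
Stage 2: m₀ = 19,590 kg, m_f = 19,590 − 14,600 = 4,990 kg; Δv = 351×9.81×ln(3.926) = 3443.3×1.3676 ≈ 4709 m/s.
Total Δv = 5248 + 4709 = 9957 m/s.

Δv ≈ 9960 m/s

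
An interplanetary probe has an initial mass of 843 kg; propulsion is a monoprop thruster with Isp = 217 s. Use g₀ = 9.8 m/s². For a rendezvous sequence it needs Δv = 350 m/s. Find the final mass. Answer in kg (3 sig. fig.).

final mass ≈ 715 kg

v_e = Isp · g₀ = 217 × 9.8 = 2126.6 m/s.
Rocket equation: m₀/m_f = exp(Δv / v_e) = exp(350 / 2126.6) = exp(0.1646) = 1.1789.
m_f = m₀ / 1.1789 = 843 / 1.1789 = 715.073 kg.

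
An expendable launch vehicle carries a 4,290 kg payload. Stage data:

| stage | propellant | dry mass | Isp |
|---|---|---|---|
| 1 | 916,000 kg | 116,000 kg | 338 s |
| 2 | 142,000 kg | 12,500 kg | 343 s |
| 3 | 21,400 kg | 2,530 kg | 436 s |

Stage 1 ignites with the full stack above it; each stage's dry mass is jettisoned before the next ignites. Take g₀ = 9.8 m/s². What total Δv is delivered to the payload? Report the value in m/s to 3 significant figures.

Δv ≈ 15800 m/s

Ignition mass of stage 1 = 916,000+116,000 + 142,000+12,500 + 21,400+2,530 + 4,290 = 1,214,720 kg.
Stage 1: m₀ = 1,214,720 kg, m_f = 1,214,720 − 916,000 = 298,720 kg; Δv = 338×9.8×ln(4.066) = 3312.4×1.4028 ≈ 4647 m/s.
Stage 2: m₀ = 182,720 kg, m_f = 182,720 − 142,000 = 40,720 kg; Δv = 343×9.8×ln(4.487) = 3361.4×1.5012 ≈ 5046 m/s.
Stage 3: m₀ = 28,220 kg, m_f = 28,220 − 21,400 = 6,820 kg; Δv = 436×9.8×ln(4.138) = 4272.8×1.4202 ≈ 6068 m/s.
Total Δv = 4647 + 5046 + 6068 = 15761 m/s.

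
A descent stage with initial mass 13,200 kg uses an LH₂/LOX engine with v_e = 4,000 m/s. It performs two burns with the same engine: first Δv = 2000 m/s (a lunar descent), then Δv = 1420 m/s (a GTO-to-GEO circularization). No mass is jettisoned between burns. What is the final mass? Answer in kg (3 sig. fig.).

After the first burn: m = 13200 × exp(−2000/4000.0) = 13200 × 0.60653 = 8,006.2 kg.
After the second burn: m = 8,006.2 × exp(−1420/4000.0) = 8,006.2 × 0.70117 = 5,613.71 kg.

final mass ≈ 5610 kg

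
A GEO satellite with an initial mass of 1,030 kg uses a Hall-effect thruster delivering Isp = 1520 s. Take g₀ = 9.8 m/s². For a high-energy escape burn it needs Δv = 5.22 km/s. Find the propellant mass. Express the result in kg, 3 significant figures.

propellant mass ≈ 304 kg

v_e = Isp · g₀ = 1520 × 9.8 = 14896.0 m/s.
m₀/m_f = exp(Δv / v_e) = exp(5220 / 14896.0) = exp(0.3504) = 1.4197.
m_f = 1,030 / 1.4197 = 725.505 kg, so propellant = m₀ − m_f = 1,030 − 725.505 = 304.495 kg.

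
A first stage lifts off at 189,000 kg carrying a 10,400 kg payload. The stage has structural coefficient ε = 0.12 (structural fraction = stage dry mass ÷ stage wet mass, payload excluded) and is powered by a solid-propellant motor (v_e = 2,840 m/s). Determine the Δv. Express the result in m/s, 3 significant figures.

Δv ≈ 5060 m/s

Stage wet mass = m₀ − payload = 189,000 − 10,400 = 178,600 kg.
Stage dry mass = ε × stage wet mass = 0.12 × 178,600 = 21,432 kg.
Burnout mass m_f = stage dry + payload = 21,432 + 10,400 = 31,832 kg.
Using Δv = v_e ln(m₀/m_f): Δv = v_e · ln(189,000/31,832) = 2840.0 × ln(5.937) = 2840.0 × 1.7813 ≈ 5059 m/s.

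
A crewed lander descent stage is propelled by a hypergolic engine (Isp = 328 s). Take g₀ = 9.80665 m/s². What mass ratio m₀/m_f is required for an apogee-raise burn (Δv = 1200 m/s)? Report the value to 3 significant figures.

v_e = Isp · g₀ = 328 × 9.80665 = 3216.6 m/s.
From the ideal rocket equation, m₀/m_f = exp(Δv / v_e) = exp(1200 / 3216.6) = exp(0.3731) = 1.4522.

mass ratio ≈ 1.45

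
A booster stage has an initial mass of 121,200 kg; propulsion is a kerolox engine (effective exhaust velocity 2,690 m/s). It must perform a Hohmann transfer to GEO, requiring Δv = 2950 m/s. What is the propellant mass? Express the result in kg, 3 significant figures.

Using Δv = v_e ln(m₀/m_f): m₀/m_f = exp(Δv / v_e) = exp(2950 / 2690.0) = exp(1.0967) = 2.9941.
m_f = 121,200 / 2.9941 = 40,479.6 kg, so propellant = m₀ − m_f = 121,200 − 40,479.6 = 80,720.4 kg.

propellant mass ≈ 80700 kg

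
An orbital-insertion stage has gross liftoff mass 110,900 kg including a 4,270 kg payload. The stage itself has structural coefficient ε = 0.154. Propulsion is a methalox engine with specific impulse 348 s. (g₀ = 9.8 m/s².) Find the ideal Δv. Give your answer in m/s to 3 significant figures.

Δv ≈ 5730 m/s

Stage wet mass = m₀ − payload = 110,900 − 4,270 = 106,630 kg.
Stage dry mass = ε × stage wet mass = 0.154 × 106,630 = 16,421 kg.
Burnout mass m_f = stage dry + payload = 16,421 + 4,270 = 20,691 kg.
v_e = Isp · g₀ = 348 × 9.8 = 3410.4 m/s.
Δv = v_e · ln(110,900/20,691) = 3410.4 × ln(5.36) = 3410.4 × 1.6789 ≈ 5726 m/s.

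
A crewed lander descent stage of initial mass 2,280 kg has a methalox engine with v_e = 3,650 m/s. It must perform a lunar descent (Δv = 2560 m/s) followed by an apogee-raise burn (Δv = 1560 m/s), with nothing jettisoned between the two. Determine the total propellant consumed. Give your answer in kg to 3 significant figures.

total propellant consumed ≈ 1540 kg

After the first burn: m = 2280 × exp(−2560/3650.0) = 2280 × 0.49591 = 1,130.67 kg.
After the second burn: m = 1,130.67 × exp(−1560/3650.0) = 1,130.67 × 0.65220 = 737.423 kg.
Total propellant = m₀ − m_final = 2280 − 737.423 = 1,542.577 kg.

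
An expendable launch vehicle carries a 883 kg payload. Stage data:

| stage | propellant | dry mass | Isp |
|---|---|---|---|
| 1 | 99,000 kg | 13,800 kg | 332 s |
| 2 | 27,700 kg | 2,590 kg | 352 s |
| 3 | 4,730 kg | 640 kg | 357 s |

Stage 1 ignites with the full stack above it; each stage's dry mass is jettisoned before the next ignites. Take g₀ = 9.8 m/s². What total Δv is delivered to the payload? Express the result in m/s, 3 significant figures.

Δv ≈ 13400 m/s

Ignition mass of stage 1 = 99,000+13,800 + 27,700+2,590 + 4,730+640 + 883 = 149,343 kg.
Stage 1: m₀ = 149,343 kg, m_f = 149,343 − 99,000 = 50,343 kg; Δv = 332×9.8×ln(2.967) = 3253.6×1.0874 ≈ 3538 m/s.
Stage 2: m₀ = 36,543 kg, m_f = 36,543 − 27,700 = 8,843 kg; Δv = 352×9.8×ln(4.132) = 3449.6×1.4189 ≈ 4895 m/s.
Stage 3: m₀ = 6,253 kg, m_f = 6,253 − 4,730 = 1,523 kg; Δv = 357×9.8×ln(4.106) = 3498.6×1.4124 ≈ 4941 m/s.
Total Δv = 3538 + 4895 + 4941 = 13374 m/s.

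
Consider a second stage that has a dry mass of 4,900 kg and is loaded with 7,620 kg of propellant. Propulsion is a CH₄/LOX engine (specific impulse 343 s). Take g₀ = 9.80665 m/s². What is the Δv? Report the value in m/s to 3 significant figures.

Δv ≈ 3160 m/s

v_e = Isp · g₀ = 343 × 9.80665 = 3363.7 m/s.
m₀ = m_dry + m_prop = 4,900 + 7,620 = 12,520 kg.
By the Tsiolkovsky rocket equation, Δv = v_e · ln(m₀/m_f) = 3363.7 × ln(2.555) = 3363.7 × 0.9381 ≈ 3155.4 m/s.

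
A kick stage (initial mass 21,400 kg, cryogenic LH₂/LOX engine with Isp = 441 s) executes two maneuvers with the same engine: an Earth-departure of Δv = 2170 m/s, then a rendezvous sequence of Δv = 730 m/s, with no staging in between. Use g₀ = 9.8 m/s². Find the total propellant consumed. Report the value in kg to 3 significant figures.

v_e = Isp · g₀ = 441 × 9.8 = 4321.8 m/s.
After the first burn: m = 21400 × exp(−2170/4321.8) = 21400 × 0.60525 = 12,952.4 kg.
After the second burn: m = 12,952.4 × exp(−730/4321.8) = 12,952.4 × 0.84458 = 10,939.3 kg.
Total propellant = m₀ − m_final = 21400 − 10,939.3 = 10,460.7 kg.

total propellant consumed ≈ 10500 kg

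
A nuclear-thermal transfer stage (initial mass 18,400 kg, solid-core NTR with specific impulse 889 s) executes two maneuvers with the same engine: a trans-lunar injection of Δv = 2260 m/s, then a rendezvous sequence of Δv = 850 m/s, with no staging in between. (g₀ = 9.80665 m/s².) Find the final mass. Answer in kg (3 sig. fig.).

v_e = Isp · g₀ = 889 × 9.80665 = 8718.1 m/s.
After the first burn: m = 18400 × exp(−2260/8718.1) = 18400 × 0.77165 = 14,198.4 kg.
After the second burn: m = 14,198.4 × exp(−850/8718.1) = 14,198.4 × 0.90710 = 12,879.4 kg.

final mass ≈ 12900 kg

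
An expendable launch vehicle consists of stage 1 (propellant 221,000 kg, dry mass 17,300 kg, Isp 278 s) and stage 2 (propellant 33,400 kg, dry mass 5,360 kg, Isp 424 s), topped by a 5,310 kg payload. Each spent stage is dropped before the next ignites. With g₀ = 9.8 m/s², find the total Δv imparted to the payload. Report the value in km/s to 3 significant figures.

Ignition mass of stage 1 = 221,000+17,300 + 33,400+5,360 + 5,310 = 282,370 kg.
Stage 1: m₀ = 282,370 kg, m_f = 282,370 − 221,000 = 61,370 kg; Δv = 278×9.8×ln(4.601) = 2724.4×1.5263 ≈ 4158 m/s.
Stage 2: m₀ = 44,070 kg, m_f = 44,070 − 33,400 = 10,670 kg; Δv = 424×9.8×ln(4.13) = 4155.2×1.4183 ≈ 5893 m/s.
Total Δv = 4158 + 5893 = 10051 m/s.

Δv ≈ 10.1 km/s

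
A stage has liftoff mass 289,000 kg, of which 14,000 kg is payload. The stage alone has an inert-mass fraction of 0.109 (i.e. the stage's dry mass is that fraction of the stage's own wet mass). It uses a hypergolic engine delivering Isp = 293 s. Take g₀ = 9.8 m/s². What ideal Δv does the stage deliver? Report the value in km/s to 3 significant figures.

Δv ≈ 5.41 km/s

Stage wet mass = m₀ − payload = 289,000 − 14,000 = 275,000 kg.
Stage dry mass = ε × stage wet mass = 0.109 × 275,000 = 29,975 kg.
Burnout mass m_f = stage dry + payload = 29,975 + 14,000 = 43,975 kg.
v_e = Isp · g₀ = 293 × 9.8 = 2871.4 m/s.
By the Tsiolkovsky rocket equation, Δv = v_e · ln(289,000/43,975) = 2871.4 × ln(6.572) = 2871.4 × 1.8828 ≈ 5406 m/s.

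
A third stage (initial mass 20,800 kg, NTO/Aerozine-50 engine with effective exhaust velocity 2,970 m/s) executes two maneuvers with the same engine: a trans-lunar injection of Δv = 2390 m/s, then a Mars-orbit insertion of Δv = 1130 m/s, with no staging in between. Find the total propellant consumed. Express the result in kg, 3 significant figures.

After the first burn: m = 20800 × exp(−2390/2970.0) = 20800 × 0.44722 = 9,302.18 kg.
After the second burn: m = 9,302.18 × exp(−1130/2970.0) = 9,302.18 × 0.68354 = 6,358.41 kg.
Total propellant = m₀ − m_final = 20800 − 6,358.41 = 14,441.59 kg.

total propellant consumed ≈ 14400 kg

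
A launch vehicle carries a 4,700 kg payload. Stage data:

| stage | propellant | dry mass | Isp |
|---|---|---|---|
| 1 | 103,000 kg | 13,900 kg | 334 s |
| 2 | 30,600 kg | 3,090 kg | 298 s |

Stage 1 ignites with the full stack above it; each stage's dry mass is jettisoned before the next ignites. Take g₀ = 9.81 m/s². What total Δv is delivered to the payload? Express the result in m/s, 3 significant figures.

Ignition mass of stage 1 = 103,000+13,900 + 30,600+3,090 + 4,700 = 155,290 kg.
Stage 1: m₀ = 155,290 kg, m_f = 155,290 − 103,000 = 52,290 kg; Δv = 334×9.81×ln(2.97) = 3276.5×1.0885 ≈ 3566 m/s.
Stage 2: m₀ = 38,390 kg, m_f = 38,390 − 30,600 = 7,790 kg; Δv = 298×9.81×ln(4.928) = 2923.4×1.5950 ≈ 4663 m/s.
Total Δv = 3566 + 4663 = 8229 m/s.

Δv ≈ 8230 m/s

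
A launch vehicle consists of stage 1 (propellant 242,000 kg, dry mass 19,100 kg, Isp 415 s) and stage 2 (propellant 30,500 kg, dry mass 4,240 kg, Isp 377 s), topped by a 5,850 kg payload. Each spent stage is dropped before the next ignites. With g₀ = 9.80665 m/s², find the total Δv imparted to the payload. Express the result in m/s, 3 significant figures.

Ignition mass of stage 1 = 242,000+19,100 + 30,500+4,240 + 5,850 = 301,690 kg.
Stage 1: m₀ = 301,690 kg, m_f = 301,690 − 242,000 = 59,690 kg; Δv = 415×9.80665×ln(5.054) = 4069.8×1.6202 ≈ 6594 m/s.
Stage 2: m₀ = 40,590 kg, m_f = 40,590 − 30,500 = 10,090 kg; Δv = 377×9.80665×ln(4.023) = 3697.1×1.3920 ≈ 5146 m/s.
Total Δv = 6594 + 5146 = 11740 m/s.

Δv ≈ 11700 m/s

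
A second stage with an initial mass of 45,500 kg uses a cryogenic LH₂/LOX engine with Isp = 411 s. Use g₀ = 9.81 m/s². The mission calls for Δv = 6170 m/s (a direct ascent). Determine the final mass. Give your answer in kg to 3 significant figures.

final mass ≈ 9850 kg

v_e = Isp · g₀ = 411 × 9.81 = 4031.9 m/s.
From the ideal rocket equation, m₀/m_f = exp(Δv / v_e) = exp(6170 / 4031.9) = exp(1.5303) = 4.6195.
m_f = m₀ / 4.6195 = 45,500 / 4.6195 = 9,849.55 kg.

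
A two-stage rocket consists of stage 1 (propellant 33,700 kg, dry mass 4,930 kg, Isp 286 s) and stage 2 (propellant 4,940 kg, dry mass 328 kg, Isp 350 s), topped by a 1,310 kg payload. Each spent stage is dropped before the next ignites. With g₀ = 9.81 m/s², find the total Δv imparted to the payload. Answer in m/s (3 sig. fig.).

Δv ≈ 8610 m/s

Ignition mass of stage 1 = 33,700+4,930 + 4,940+328 + 1,310 = 45,208 kg.
Stage 1: m₀ = 45,208 kg, m_f = 45,208 − 33,700 = 11,508 kg; Δv = 286×9.81×ln(3.928) = 2805.7×1.3682 ≈ 3839 m/s.
Stage 2: m₀ = 6,578 kg, m_f = 6,578 − 4,940 = 1,638 kg; Δv = 350×9.81×ln(4.016) = 3433.5×1.3903 ≈ 4773 m/s.
Total Δv = 3839 + 4773 = 8612 m/s.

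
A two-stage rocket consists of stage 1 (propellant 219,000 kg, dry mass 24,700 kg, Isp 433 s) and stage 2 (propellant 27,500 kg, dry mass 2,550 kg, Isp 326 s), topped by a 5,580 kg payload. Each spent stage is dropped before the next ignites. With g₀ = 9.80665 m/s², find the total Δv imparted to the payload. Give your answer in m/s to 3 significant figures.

Δv ≈ 11200 m/s

Ignition mass of stage 1 = 219,000+24,700 + 27,500+2,550 + 5,580 = 279,330 kg.
Stage 1: m₀ = 279,330 kg, m_f = 279,330 − 219,000 = 60,330 kg; Δv = 433×9.80665×ln(4.63) = 4246.3×1.5326 ≈ 6508 m/s.
Stage 2: m₀ = 35,630 kg, m_f = 35,630 − 27,500 = 8,130 kg; Δv = 326×9.80665×ln(4.383) = 3197.0×1.4776 ≈ 4724 m/s.
Total Δv = 6508 + 4724 = 11232 m/s.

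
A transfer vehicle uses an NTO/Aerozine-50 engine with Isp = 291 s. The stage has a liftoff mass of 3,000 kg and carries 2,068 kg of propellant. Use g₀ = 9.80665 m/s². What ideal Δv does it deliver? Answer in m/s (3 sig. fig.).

Δv ≈ 3340 m/s

v_e = Isp · g₀ = 291 × 9.80665 = 2853.7 m/s.
m_f = m₀ − m_prop = 3,000 − 2,068 = 932 kg.
Using Δv = v_e ln(m₀/m_f): Δv = v_e · ln(m₀/m_f) = 2853.7 × ln(3.219) = 2853.7 × 1.1690 ≈ 3336.1 m/s.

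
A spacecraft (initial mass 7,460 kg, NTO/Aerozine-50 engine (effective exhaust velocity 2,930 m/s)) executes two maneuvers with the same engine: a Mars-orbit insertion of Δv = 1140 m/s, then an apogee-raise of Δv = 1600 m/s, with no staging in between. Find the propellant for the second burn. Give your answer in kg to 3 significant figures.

After the first burn: m = 7460 × exp(−1140/2930.0) = 7460 × 0.67768 = 5,055.49 kg.
After the second burn: m = 5,055.49 × exp(−1600/2930.0) = 5,055.49 × 0.57922 = 2,928.24 kg.
Second-burn propellant = 5,055.49 − 2,928.24 = 2,127.25 kg.

propellant for the second burn ≈ 2130 kg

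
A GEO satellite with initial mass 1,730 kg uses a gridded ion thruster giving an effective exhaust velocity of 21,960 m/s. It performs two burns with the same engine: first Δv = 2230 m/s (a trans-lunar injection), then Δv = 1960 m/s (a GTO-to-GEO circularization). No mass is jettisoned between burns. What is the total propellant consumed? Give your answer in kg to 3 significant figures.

After the first burn: m = 1730 × exp(−2230/21960.0) = 1730 × 0.90344 = 1,562.95 kg.
After the second burn: m = 1,562.95 × exp(−1960/21960.0) = 1,562.95 × 0.91461 = 1,429.49 kg.
Total propellant = m₀ − m_final = 1730 − 1,429.49 = 300.51 kg.

total propellant consumed ≈ 301 kg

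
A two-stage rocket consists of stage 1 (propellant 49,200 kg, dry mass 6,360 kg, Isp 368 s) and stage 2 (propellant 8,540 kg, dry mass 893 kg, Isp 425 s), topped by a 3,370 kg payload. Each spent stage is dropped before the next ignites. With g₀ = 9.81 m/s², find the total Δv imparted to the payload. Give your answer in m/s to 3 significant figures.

Δv ≈ 9180 m/s

Ignition mass of stage 1 = 49,200+6,360 + 8,540+893 + 3,370 = 68,363 kg.
Stage 1: m₀ = 68,363 kg, m_f = 68,363 − 49,200 = 19,163 kg; Δv = 368×9.81×ln(3.567) = 3610.1×1.2719 ≈ 4591 m/s.
Stage 2: m₀ = 12,803 kg, m_f = 12,803 − 8,540 = 4,263 kg; Δv = 425×9.81×ln(3.003) = 4169.2×1.0997 ≈ 4585 m/s.
Total Δv = 4591 + 4585 = 9176 m/s.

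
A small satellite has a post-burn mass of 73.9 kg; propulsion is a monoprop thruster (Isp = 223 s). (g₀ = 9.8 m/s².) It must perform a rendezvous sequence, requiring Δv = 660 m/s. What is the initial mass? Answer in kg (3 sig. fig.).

initial mass ≈ 100 kg

v_e = Isp · g₀ = 223 × 9.8 = 2185.4 m/s.
From the ideal rocket equation, m₀/m_f = exp(Δv / v_e) = exp(660 / 2185.4) = exp(0.3020) = 1.3526.
m₀ = m_f × 1.3526 = 73.9 × 1.3526 = 99.9571 kg.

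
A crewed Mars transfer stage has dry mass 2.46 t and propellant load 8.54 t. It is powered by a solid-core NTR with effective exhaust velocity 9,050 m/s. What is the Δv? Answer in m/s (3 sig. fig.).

Δv ≈ 13600 m/s

m₀ = m_dry + m_prop = 2.46 + 8.54 = 11 t.
Using Δv = v_e ln(m₀/m_f): Δv = v_e · ln(m₀/m_f) = 9050.0 × ln(4.472) = 9050.0 × 1.4977 ≈ 13554.5 m/s.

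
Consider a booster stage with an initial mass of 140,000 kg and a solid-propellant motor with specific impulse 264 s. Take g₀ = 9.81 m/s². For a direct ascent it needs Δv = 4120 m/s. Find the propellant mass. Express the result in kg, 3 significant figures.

propellant mass ≈ 111000 kg

v_e = Isp · g₀ = 264 × 9.81 = 2589.8 m/s.
m₀/m_f = exp(Δv / v_e) = exp(4120 / 2589.8) = exp(1.5908) = 4.9078.
m_f = 140,000 / 4.9078 = 28,526 kg, so propellant = m₀ − m_f = 140,000 − 28,526 = 111,474 kg.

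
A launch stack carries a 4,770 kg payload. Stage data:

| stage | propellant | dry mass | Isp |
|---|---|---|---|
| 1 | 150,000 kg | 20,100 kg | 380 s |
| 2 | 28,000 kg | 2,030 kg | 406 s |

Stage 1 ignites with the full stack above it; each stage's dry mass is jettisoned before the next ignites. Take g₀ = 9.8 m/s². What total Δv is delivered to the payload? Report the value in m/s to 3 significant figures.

Δv ≈ 11400 m/s

Ignition mass of stage 1 = 150,000+20,100 + 28,000+2,030 + 4,770 = 204,900 kg.
Stage 1: m₀ = 204,900 kg, m_f = 204,900 − 150,000 = 54,900 kg; Δv = 380×9.8×ln(3.732) = 3724.0×1.3170 ≈ 4905 m/s.
Stage 2: m₀ = 34,800 kg, m_f = 34,800 − 28,000 = 6,800 kg; Δv = 406×9.8×ln(5.118) = 3978.8×1.6327 ≈ 6496 m/s.
Total Δv = 4905 + 6496 = 11401 m/s.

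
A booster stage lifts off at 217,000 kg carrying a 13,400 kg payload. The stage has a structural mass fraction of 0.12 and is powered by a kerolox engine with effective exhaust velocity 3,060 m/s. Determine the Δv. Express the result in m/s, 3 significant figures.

Δv ≈ 5350 m/s

Stage wet mass = m₀ − payload = 217,000 − 13,400 = 203,600 kg.
Stage dry mass = ε × stage wet mass = 0.12 × 203,600 = 24,432 kg.
Burnout mass m_f = stage dry + payload = 24,432 + 13,400 = 37,832 kg.
Δv = v_e · ln(217,000/37,832) = 3060.0 × ln(5.736) = 3060.0 × 1.7467 ≈ 5345 m/s.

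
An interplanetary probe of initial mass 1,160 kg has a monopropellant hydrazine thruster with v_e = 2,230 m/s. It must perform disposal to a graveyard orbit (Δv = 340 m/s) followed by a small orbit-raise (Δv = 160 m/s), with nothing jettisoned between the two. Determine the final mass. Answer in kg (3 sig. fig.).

final mass ≈ 927 kg

After the first burn: m = 1160 × exp(−340/2230.0) = 1160 × 0.85859 = 995.964 kg.
After the second burn: m = 995.964 × exp(−160/2230.0) = 995.964 × 0.93076 = 927.003 kg.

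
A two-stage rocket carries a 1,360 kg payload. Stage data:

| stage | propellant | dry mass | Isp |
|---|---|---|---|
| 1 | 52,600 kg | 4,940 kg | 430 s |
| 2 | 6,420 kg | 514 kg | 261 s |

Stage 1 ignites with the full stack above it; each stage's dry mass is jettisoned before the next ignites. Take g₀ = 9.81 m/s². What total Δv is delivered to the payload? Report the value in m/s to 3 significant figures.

Ignition mass of stage 1 = 52,600+4,940 + 6,420+514 + 1,360 = 65,834 kg.
Stage 1: m₀ = 65,834 kg, m_f = 65,834 − 52,600 = 13,234 kg; Δv = 430×9.81×ln(4.975) = 4218.3×1.6043 ≈ 6768 m/s.
Stage 2: m₀ = 8,294 kg, m_f = 8,294 − 6,420 = 1,874 kg; Δv = 261×9.81×ln(4.426) = 2560.4×1.4875 ≈ 3809 m/s.
Total Δv = 6768 + 3809 = 10577 m/s.

Δv ≈ 10600 m/s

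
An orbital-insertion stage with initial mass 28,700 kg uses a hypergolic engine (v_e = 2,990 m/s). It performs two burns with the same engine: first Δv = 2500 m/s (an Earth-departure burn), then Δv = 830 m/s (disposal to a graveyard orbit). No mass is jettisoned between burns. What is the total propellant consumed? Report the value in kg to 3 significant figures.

After the first burn: m = 28700 × exp(−2500/2990.0) = 28700 × 0.43339 = 12,438.3 kg.
After the second burn: m = 12,438.3 × exp(−830/2990.0) = 12,438.3 × 0.75761 = 9,423.38 kg.
Total propellant = m₀ − m_final = 28700 − 9,423.38 = 19,276.62 kg.

total propellant consumed ≈ 19300 kg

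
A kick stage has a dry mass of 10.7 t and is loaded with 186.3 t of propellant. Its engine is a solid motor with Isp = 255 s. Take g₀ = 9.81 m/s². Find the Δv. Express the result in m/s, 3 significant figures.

Δv ≈ 7290 m/s

v_e = Isp · g₀ = 255 × 9.81 = 2501.6 m/s.
m₀ = m_dry + m_prop = 10.7 + 186.3 = 197 t.
By the Tsiolkovsky rocket equation, Δv = v_e · ln(m₀/m_f) = 2501.6 × ln(18.41) = 2501.6 × 2.9130 ≈ 7286.9 m/s.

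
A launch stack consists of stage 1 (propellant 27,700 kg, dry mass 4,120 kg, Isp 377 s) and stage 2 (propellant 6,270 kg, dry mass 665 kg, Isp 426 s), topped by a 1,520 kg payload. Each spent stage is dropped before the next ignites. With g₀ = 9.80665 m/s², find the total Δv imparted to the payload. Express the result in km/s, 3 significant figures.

Ignition mass of stage 1 = 27,700+4,120 + 6,270+665 + 1,520 = 40,275 kg.
Stage 1: m₀ = 40,275 kg, m_f = 40,275 − 27,700 = 12,575 kg; Δv = 377×9.80665×ln(3.203) = 3697.1×1.1640 ≈ 4304 m/s.
Stage 2: m₀ = 8,455 kg, m_f = 8,455 − 6,270 = 2,185 kg; Δv = 426×9.80665×ln(3.87) = 4177.6×1.3531 ≈ 5653 m/s.
Total Δv = 4304 + 5653 = 9957 m/s.

Δv ≈ 9.96 km/s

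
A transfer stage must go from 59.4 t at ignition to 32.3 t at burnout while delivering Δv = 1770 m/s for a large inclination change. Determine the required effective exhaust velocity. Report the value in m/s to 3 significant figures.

v_e ≈ 2910 m/s

ln(m₀/m_f) = ln(59400/32300) = ln(1.839) = 0.6092.
v_e = Δv / ln(m₀/m_f) = 1770 / 0.6092 = 2905.3 m/s.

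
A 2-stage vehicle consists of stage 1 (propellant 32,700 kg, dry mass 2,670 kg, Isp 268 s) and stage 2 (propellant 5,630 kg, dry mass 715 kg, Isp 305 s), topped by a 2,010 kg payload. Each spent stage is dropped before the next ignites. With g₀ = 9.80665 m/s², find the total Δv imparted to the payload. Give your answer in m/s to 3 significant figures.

Δv ≈ 6970 m/s

Ignition mass of stage 1 = 32,700+2,670 + 5,630+715 + 2,010 = 43,725 kg.
Stage 1: m₀ = 43,725 kg, m_f = 43,725 − 32,700 = 11,025 kg; Δv = 268×9.80665×ln(3.966) = 2628.2×1.3778 ≈ 3621 m/s.
Stage 2: m₀ = 8,355 kg, m_f = 8,355 − 5,630 = 2,725 kg; Δv = 305×9.80665×ln(3.066) = 2991.0×1.1204 ≈ 3351 m/s.
Total Δv = 3621 + 3351 = 6972 m/s.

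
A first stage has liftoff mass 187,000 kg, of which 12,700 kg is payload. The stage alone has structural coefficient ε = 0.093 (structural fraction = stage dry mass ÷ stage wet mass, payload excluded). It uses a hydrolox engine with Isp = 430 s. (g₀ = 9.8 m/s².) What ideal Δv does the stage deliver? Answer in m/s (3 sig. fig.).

Stage wet mass = m₀ − payload = 187,000 − 12,700 = 174,300 kg.
Stage dry mass = ε × stage wet mass = 0.093 × 174,300 = 16,209.9 kg.
Burnout mass m_f = stage dry + payload = 16,209.9 + 12,700 = 28,909.9 kg.
v_e = Isp · g₀ = 430 × 9.8 = 4214.0 m/s.
From the ideal rocket equation, Δv = v_e · ln(187,000/28,909.9) = 4214.0 × ln(6.468) = 4214.0 × 1.8669 ≈ 7867 m/s.

Δv ≈ 7870 m/s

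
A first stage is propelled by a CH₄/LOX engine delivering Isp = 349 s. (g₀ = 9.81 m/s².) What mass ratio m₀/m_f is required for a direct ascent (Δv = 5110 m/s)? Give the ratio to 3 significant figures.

v_e = Isp · g₀ = 349 × 9.81 = 3423.7 m/s.
By the Tsiolkovsky rocket equation, m₀/m_f = exp(Δv / v_e) = exp(5110 / 3423.7) = exp(1.4925) = 4.4484.

mass ratio ≈ 4.45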